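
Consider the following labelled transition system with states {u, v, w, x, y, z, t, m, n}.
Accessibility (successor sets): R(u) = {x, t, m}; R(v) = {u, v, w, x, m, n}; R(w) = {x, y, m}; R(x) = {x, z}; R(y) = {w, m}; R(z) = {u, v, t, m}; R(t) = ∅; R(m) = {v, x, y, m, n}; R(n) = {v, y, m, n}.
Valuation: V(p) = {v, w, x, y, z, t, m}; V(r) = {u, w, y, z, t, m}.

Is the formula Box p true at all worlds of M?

No

Recall that Box ψ holds at a world iff ψ holds at every accessible world, and Dia ψ holds iff ψ holds at some accessible world.
Let φ = Box p. Evaluate φ at each world:
  u (successors {x, t, m}): φ is true.
  v (successors {u, v, w, x, m, n}): φ is false.
  w (successors {x, y, m}): φ is true.
  x (successors {x, z}): φ is true.
  y (successors {w, m}): φ is true.
  z (successors {u, v, t, m}): φ is false.
  t (successors ∅): φ is true.
  m (successors {v, x, y, m, n}): φ is false.
  n (successors {v, y, m, n}): φ is false.
Detail at v (counterexample):
  At v: Box p requires p at every successor {u, v, w, x, m, n}.
    p fails at u, so Box p is false at v.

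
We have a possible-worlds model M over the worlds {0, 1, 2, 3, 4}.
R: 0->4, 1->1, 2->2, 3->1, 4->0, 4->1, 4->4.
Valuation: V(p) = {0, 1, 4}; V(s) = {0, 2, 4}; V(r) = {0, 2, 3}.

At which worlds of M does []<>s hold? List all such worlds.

0, 2

Let φ = []<>s. Evaluate φ at each world:
  0 (successors {4}): φ is true.
  1 (successors {1}): φ is false.
  2 (successors {2}): φ is true.
  3 (successors {1}): φ is false.
  4 (successors {0, 1, 4}): φ is false.
For instance, at 3:
  At 3: []<>s requires <>s at every successor {1}.
    <>s fails at 1, so []<>s is false at 3.
      At 1: <>s requires s at some successor in {1}.
        At 1: s is false.
      So <>s is false at 1.
Satisfying worlds: {0, 2}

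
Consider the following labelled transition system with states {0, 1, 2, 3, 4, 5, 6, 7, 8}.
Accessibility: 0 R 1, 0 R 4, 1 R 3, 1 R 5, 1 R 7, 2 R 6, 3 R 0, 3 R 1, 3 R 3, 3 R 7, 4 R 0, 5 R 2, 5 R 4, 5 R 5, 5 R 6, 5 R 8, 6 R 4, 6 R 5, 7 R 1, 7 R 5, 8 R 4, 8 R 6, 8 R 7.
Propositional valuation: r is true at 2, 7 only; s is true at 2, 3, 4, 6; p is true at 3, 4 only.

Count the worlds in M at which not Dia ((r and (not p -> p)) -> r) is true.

0

Let φ = not Dia ((r and (not p -> p)) -> r). Evaluate φ at each world:
  0 (successors {1, 4}): φ is false.
  1 (successors {3, 5, 7}): φ is false.
  2 (successors {6}): φ is false.
  3 (successors {0, 1, 3, 7}): φ is false.
  4 (successors {0}): φ is false.
  5 (successors {2, 4, 5, 6, 8}): φ is false.
  6 (successors {4, 5}): φ is false.
  7 (successors {1, 5}): φ is false.
  8 (successors {4, 6, 7}): φ is false.
For instance, at 3:
  At 3: Dia ((r and (not p -> p)) -> r) is true, so not Dia ((r and (not p -> p)) -> r) is false.
    At 3: Dia ((r and (not p -> p)) -> r) requires (r and (not p -> p)) -> r at some successor in {0, 1, 3, 7}.
      (r and (not p -> p)) -> r holds at 0, so Dia ((r and (not p -> p)) -> r) is true at 3.
Satisfying worlds: none.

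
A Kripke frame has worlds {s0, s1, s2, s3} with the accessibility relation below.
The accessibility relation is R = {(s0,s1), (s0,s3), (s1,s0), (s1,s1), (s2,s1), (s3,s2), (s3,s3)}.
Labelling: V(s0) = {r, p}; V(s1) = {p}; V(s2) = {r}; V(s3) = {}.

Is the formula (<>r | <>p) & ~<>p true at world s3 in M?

Yes

Recall that <>ψ holds at a world iff ψ holds at some accessible world.
At s3: <>r | <>p is true, ~<>p is true, so (<>r | <>p) & ~<>p is true.
  At s3: <>r is true, <>p is false, so <>r | <>p is true.
    At s3: <>r requires r at some successor in {s2, s3}.
      r holds at s2, so <>r is true at s3.
    At s3: <>p requires p at some successor in {s2, s3}.
      At s2: p is false.
      At s3: p is false.
    So <>p is false at s3.
  At s3: <>p is false, so ~<>p is true.
    At s3: <>p requires p at some successor in {s2, s3}.
      At s2: p is false.
      At s3: p is false.
    So <>p is false at s3.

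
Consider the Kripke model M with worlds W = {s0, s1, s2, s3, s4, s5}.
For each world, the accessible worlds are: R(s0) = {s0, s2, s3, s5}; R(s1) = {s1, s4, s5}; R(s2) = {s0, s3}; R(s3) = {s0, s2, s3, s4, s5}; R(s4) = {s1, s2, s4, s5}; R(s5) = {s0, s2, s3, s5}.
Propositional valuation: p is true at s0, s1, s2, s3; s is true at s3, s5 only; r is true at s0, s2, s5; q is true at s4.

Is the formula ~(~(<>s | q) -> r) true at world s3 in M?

Recall that <>ψ holds at a world iff ψ holds at some accessible world.
At s3: ~(<>s | q) -> r is true, so ~(~(<>s | q) -> r) is false.
  At s3: ~(<>s | q) is false, r is false, so ~(<>s | q) -> r is true.
    At s3: <>s | q is true, so ~(<>s | q) is false.
      At s3: <>s is true, q is false, so <>s | q is true.

No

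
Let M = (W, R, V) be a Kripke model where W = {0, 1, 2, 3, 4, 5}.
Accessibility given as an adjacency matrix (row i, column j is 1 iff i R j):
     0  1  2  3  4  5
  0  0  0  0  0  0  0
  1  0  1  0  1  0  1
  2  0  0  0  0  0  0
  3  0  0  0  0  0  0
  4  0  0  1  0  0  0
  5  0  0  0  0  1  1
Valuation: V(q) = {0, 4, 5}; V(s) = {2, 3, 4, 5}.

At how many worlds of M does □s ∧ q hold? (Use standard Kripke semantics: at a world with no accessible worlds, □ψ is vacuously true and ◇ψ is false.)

Let φ = □s ∧ q. Evaluate φ at each world:
  0 (successors ∅): φ is true.
  1 (successors {1, 3, 5}): φ is false.
  2 (successors ∅): φ is false.
  3 (successors ∅): φ is false.
  4 (successors {2}): φ is true.
  5 (successors {4, 5}): φ is true.
For instance, at 5:
  At 5: □s is true, q is true, so □s ∧ q is true.
    At 5: □s requires s at every successor {4, 5}.
      At 4: s is true.
      At 5: s is true.
    So □s is true at 5.
Satisfying worlds: {0, 4, 5}

3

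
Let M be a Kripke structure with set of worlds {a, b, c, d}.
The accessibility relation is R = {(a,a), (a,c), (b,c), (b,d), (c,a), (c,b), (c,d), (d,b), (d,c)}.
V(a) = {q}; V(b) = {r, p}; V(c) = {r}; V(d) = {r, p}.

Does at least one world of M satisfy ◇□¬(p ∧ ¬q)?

Let φ = ◇□¬(p ∧ ¬q). Evaluate φ at each world:
  a (successors {a, c}): φ is true.
  b (successors {c, d}): φ is false.
  c (successors {a, b, d}): φ is true.
  d (successors {b, c}): φ is false.
Detail at a (witness):
  At a: ◇□¬(p ∧ ¬q) requires □¬(p ∧ ¬q) at some successor in {a, c}.
    □¬(p ∧ ¬q) holds at a, so ◇□¬(p ∧ ¬q) is true at a.
      At a: □¬(p ∧ ¬q) requires ¬(p ∧ ¬q) at every successor {a, c}.
        At a: ¬(p ∧ ¬q) is true.
        At c: ¬(p ∧ ¬q) is true.
      So □¬(p ∧ ¬q) is true at a.

Yes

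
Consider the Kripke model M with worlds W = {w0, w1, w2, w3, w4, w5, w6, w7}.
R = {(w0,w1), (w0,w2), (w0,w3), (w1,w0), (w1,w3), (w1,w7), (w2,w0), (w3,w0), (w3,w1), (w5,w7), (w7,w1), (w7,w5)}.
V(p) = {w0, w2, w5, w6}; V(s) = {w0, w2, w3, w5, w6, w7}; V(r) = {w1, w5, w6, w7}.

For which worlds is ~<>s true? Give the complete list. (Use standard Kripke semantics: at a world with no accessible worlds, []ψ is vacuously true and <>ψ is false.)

Recall that <>ψ holds at a world iff ψ holds at some accessible world.
Let φ = ~<>s. Evaluate φ at each world:
  w0 (successors {w1, w2, w3}): φ is false.
  w1 (successors {w0, w3, w7}): φ is false.
  w2 (successors {w0}): φ is false.
  w3 (successors {w0, w1}): φ is false.
  w4 (successors ∅): φ is true.
  w5 (successors {w7}): φ is false.
  w6 (successors ∅): φ is true.
  w7 (successors {w1, w5}): φ is false.
For instance, at w0:
  At w0: <>s is true, so ~<>s is false.
    At w0: <>s requires s at some successor in {w1, w2, w3}.
      s holds at w2, so <>s is true at w0.
Satisfying worlds: {w4, w6}

w4, w6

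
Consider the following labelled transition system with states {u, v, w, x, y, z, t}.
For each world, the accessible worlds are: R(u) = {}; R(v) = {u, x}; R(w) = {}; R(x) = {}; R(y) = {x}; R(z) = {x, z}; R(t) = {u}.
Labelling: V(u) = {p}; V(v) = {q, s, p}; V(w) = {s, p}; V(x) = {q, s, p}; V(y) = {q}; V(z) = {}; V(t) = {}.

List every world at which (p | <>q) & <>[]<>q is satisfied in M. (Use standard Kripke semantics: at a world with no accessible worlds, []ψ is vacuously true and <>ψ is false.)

Let φ = (p | <>q) & <>[]<>q. Evaluate φ at each world:
  u (successors ∅): φ is false.
  v (successors {u, x}): φ is true.
  w (successors ∅): φ is false.
  x (successors ∅): φ is false.
  y (successors {x}): φ is true.
  z (successors {x, z}): φ is true.
  t (successors {u}): φ is false.
For instance, at t:
  At t: p | <>q is false, <>[]<>q is true, so (p | <>q) & <>[]<>q is false.
    At t: p is false, <>q is false, so p | <>q is false.
      At t: <>q requires q at some successor in {u}.
        At u: q is false.
      So <>q is false at t.
    At t: <>[]<>q requires []<>q at some successor in {u}.
      []<>q holds at u, so <>[]<>q is true at t.
Satisfying worlds: {v, y, z}

v, y, z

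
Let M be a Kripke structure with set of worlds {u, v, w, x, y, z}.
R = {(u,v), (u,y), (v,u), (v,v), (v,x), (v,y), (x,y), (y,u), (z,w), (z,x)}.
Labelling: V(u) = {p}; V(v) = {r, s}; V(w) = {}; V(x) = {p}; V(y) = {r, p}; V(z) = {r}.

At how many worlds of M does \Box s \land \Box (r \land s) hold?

1

Let φ = \Box s \land \Box (r \land s). Evaluate φ at each world:
  u (successors {v, y}): φ is false.
  v (successors {u, v, x, y}): φ is false.
  w (successors ∅): φ is true.
  x (successors {y}): φ is false.
  y (successors {u}): φ is false.
  z (successors {w, x}): φ is false.
For instance, at y:
  At y: \Box s is false, \Box (r \land s) is false, so \Box s \land \Box (r \land s) is false.
    At y: \Box s requires s at every successor {u}.
      s fails at u, so \Box s is false at y.
    At y: \Box (r \land s) requires r \land s at every successor {u}.
      r \land s fails at u, so \Box (r \land s) is false at y.
Satisfying worlds: {w}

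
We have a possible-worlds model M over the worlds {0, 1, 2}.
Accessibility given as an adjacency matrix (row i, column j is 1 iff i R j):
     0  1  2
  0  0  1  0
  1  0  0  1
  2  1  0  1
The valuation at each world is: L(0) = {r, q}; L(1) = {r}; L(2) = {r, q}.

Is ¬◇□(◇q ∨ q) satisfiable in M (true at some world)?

Let φ = ¬◇□(◇q ∨ q). Evaluate φ at each world:
  0 (successors {1}): φ is false.
  1 (successors {2}): φ is false.
  2 (successors {0, 2}): φ is false.
For instance, at 2:
  At 2: ◇□(◇q ∨ q) is true, so ¬◇□(◇q ∨ q) is false.
    At 2: ◇□(◇q ∨ q) requires □(◇q ∨ q) at some successor in {0, 2}.
      □(◇q ∨ q) holds at 0, so ◇□(◇q ∨ q) is true at 2.

No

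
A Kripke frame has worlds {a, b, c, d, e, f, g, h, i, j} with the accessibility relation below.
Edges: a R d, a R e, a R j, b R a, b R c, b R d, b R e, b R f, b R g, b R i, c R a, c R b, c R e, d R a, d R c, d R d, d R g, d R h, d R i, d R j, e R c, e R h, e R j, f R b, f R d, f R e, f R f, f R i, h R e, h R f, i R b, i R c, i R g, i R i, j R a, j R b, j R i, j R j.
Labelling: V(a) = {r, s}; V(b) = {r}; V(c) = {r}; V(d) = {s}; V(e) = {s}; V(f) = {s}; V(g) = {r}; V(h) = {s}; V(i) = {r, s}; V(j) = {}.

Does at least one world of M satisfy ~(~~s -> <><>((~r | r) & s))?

Recall that <>ψ holds at a world iff ψ holds at some accessible world.
Let φ = ~(~~s -> <><>((~r | r) & s)). Evaluate φ at each world:
  a (successors {d, e, j}): φ is false.
  b (successors {a, c, d, e, f, g, i}): φ is false.
  c (successors {a, b, e}): φ is false.
  d (successors {a, c, d, g, h, i, j}): φ is false.
  e (successors {c, h, j}): φ is false.
  f (successors {b, d, e, f, i}): φ is false.
  g (successors ∅): φ is false.
  h (successors {e, f}): φ is false.
  i (successors {b, c, g, i}): φ is false.
  j (successors {a, b, i, j}): φ is false.
For instance, at a:
  At a: ~~s -> <><>((~r | r) & s) is true, so ~(~~s -> <><>((~r | r) & s)) is false.
    At a: ~~s is true, <><>((~r | r) & s) is true, so ~~s -> <><>((~r | r) & s) is true.
      At a: <><>((~r | r) & s) requires <>((~r | r) & s) at some successor in {d, e, j}.
        <>((~r | r) & s) holds at d, so <><>((~r | r) & s) is true at a.

No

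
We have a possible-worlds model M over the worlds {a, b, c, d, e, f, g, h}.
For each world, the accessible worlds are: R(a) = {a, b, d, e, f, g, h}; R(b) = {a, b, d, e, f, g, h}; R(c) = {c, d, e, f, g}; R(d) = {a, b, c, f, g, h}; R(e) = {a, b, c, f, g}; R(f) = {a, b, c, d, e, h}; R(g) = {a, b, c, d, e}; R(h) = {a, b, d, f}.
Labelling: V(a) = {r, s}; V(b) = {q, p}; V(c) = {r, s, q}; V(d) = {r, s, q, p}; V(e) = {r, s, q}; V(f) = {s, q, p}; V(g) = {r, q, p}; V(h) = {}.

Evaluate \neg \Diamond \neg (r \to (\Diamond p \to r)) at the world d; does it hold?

At d: \Diamond \neg (r \to (\Diamond p \to r)) is false, so \neg \Diamond \neg (r \to (\Diamond p \to r)) is true.
  At d: \Diamond \neg (r \to (\Diamond p \to r)) requires \neg (r \to (\Diamond p \to r)) at some successor in {a, b, c, f, g, h}.
    At a: \neg (r \to (\Diamond p \to r)) is false.
    At b: \neg (r \to (\Diamond p \to r)) is false.
    At c: \neg (r \to (\Diamond p \to r)) is false.
    At f: \neg (r \to (\Diamond p \to r)) is false.
    At g: \neg (r \to (\Diamond p \to r)) is false.
    At h: \neg (r \to (\Diamond p \to r)) is false.
  So \Diamond \neg (r \to (\Diamond p \to r)) is false at d.

Yes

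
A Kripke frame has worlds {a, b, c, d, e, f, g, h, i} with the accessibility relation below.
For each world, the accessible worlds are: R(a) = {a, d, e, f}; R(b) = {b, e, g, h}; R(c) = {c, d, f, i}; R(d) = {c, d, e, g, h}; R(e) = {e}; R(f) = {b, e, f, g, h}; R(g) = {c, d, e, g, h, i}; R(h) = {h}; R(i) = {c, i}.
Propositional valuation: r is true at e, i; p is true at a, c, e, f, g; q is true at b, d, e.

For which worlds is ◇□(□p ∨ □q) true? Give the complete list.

Let φ = ◇□(□p ∨ □q). Evaluate φ at each world:
  a (successors {a, d, e, f}): φ is true.
  b (successors {b, e, g, h}): φ is true.
  c (successors {c, d, f, i}): φ is false.
  d (successors {c, d, e, g, h}): φ is true.
  e (successors {e}): φ is true.
  f (successors {b, e, f, g, h}): φ is true.
  g (successors {c, d, e, g, h, i}): φ is true.
  h (successors {h}): φ is false.
  i (successors {c, i}): φ is false.
For instance, at g:
  At g: ◇□(□p ∨ □q) requires □(□p ∨ □q) at some successor in {c, d, e, g, h, i}.
    □(□p ∨ □q) holds at e, so ◇□(□p ∨ □q) is true at g.
      At e: □(□p ∨ □q) requires □p ∨ □q at every successor {e}.
        At e: □p ∨ □q is true.
      So □(□p ∨ □q) is true at e.
Satisfying worlds: {a, b, d, e, f, g}

a, b, d, e, f, g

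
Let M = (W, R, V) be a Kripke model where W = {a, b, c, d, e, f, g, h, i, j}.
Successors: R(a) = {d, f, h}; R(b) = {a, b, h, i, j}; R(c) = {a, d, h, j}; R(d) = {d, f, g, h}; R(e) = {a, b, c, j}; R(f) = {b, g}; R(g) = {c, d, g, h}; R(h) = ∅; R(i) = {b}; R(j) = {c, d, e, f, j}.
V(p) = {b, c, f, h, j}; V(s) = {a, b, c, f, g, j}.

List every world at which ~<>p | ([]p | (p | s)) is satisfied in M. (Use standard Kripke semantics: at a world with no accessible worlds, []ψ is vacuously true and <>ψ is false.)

a, b, c, f, g, h, i, j

Recall that []ψ holds at a world iff ψ holds at every accessible world, and <>ψ holds iff ψ holds at some accessible world.
Let φ = ~<>p | ([]p | (p | s)). Evaluate φ at each world:
  a (successors {d, f, h}): φ is true.
  b (successors {a, b, h, i, j}): φ is true.
  c (successors {a, d, h, j}): φ is true.
  d (successors {d, f, g, h}): φ is false.
  e (successors {a, b, c, j}): φ is false.
  f (successors {b, g}): φ is true.
  g (successors {c, d, g, h}): φ is true.
  h (successors ∅): φ is true.
  i (successors {b}): φ is true.
  j (successors {c, d, e, f, j}): φ is true.
For instance, at b:
  At b: ~<>p is false, []p | (p | s) is true, so ~<>p | ([]p | (p | s)) is true.
    At b: <>p is true, so ~<>p is false.
      At b: <>p requires p at some successor in {a, b, h, i, j}.
        p holds at b, so <>p is true at b.
    At b: []p is false, p | s is true, so []p | (p | s) is true.
      At b: []p requires p at every successor {a, b, h, i, j}.
        p fails at a, so []p is false at b.
Satisfying worlds: {a, b, c, f, g, h, i, j}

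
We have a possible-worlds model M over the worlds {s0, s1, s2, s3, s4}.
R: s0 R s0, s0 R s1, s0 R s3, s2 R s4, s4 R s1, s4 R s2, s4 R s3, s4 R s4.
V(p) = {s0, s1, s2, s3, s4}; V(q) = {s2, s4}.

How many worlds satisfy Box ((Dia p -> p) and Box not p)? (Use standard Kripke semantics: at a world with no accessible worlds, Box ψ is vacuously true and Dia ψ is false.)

2

Let φ = Box ((Dia p -> p) and Box not p). Evaluate φ at each world:
  s0 (successors {s0, s1, s3}): φ is false.
  s1 (successors ∅): φ is true.
  s2 (successors {s4}): φ is false.
  s3 (successors ∅): φ is true.
  s4 (successors {s1, s2, s3, s4}): φ is false.
For instance, at s4:
  At s4: Box ((Dia p -> p) and Box not p) requires (Dia p -> p) and Box not p at every successor {s1, s2, s3, s4}.
    (Dia p -> p) and Box not p fails at s2, so Box ((Dia p -> p) and Box not p) is false at s4.
      At s2: Dia p -> p is true, Box not p is false, so (Dia p -> p) and Box not p is false.
Satisfying worlds: {s1, s3}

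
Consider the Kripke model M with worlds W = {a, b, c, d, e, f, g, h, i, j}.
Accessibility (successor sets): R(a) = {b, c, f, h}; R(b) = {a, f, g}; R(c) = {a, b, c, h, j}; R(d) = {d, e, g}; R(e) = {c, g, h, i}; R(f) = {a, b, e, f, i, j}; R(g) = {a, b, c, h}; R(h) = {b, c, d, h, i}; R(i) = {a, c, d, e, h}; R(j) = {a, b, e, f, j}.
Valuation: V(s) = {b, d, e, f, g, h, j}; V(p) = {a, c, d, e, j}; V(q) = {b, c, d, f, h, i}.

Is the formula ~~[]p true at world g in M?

At g: ~[]p is true, so ~~[]p is false.
  At g: []p is false, so ~[]p is true.
    At g: []p requires p at every successor {a, b, c, h}.
      p fails at b, so []p is false at g.

No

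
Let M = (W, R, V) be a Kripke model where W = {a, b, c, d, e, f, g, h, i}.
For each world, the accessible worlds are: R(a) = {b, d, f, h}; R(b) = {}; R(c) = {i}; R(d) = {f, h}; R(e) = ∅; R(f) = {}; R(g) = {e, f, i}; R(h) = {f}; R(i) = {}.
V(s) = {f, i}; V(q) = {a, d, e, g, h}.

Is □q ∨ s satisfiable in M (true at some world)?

Yes

Let φ = □q ∨ s. Evaluate φ at each world:
  a (successors {b, d, f, h}): φ is false.
  b (successors ∅): φ is true.
  c (successors {i}): φ is false.
  d (successors {f, h}): φ is false.
  e (successors ∅): φ is true.
  f (successors ∅): φ is true.
  g (successors {e, f, i}): φ is false.
  h (successors {f}): φ is false.
  i (successors ∅): φ is true.
Detail at b (witness):
  At b: □q is true, s is false, so □q ∨ s is true.
    At b: no accessible worlds, so □q holds vacuously.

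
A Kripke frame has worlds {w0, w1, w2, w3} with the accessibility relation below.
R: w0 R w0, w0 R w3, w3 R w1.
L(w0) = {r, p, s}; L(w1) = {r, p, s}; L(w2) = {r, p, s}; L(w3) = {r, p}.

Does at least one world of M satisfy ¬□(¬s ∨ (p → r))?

No

Let φ = ¬□(¬s ∨ (p → r)). Evaluate φ at each world:
  w0 (successors {w0, w3}): φ is false.
  w1 (successors ∅): φ is false.
  w2 (successors ∅): φ is false.
  w3 (successors {w1}): φ is false.
For instance, at w3:
  At w3: □(¬s ∨ (p → r)) is true, so ¬□(¬s ∨ (p → r)) is false.
    At w3: □(¬s ∨ (p → r)) requires ¬s ∨ (p → r) at every successor {w1}.
      At w1: ¬s ∨ (p → r) is true.
    So □(¬s ∨ (p → r)) is true at w3.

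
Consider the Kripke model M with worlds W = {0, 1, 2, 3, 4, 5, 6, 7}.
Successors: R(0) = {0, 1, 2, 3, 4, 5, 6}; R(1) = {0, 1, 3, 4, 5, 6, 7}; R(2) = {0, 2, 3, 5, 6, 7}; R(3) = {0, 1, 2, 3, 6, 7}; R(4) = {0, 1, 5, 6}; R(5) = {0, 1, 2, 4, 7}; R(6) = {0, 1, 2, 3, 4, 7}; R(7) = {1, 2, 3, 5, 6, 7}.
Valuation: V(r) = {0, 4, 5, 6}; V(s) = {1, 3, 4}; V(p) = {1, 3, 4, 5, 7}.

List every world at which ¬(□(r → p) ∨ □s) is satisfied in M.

0, 1, 2, 3, 4, 5, 6, 7

Let φ = ¬(□(r → p) ∨ □s). Evaluate φ at each world:
  0 (successors {0, 1, 2, 3, 4, 5, 6}): φ is true.
  1 (successors {0, 1, 3, 4, 5, 6, 7}): φ is true.
  2 (successors {0, 2, 3, 5, 6, 7}): φ is true.
  3 (successors {0, 1, 2, 3, 6, 7}): φ is true.
  4 (successors {0, 1, 5, 6}): φ is true.
  5 (successors {0, 1, 2, 4, 7}): φ is true.
  6 (successors {0, 1, 2, 3, 4, 7}): φ is true.
  7 (successors {1, 2, 3, 5, 6, 7}): φ is true.
For instance, at 3:
  At 3: □(r → p) ∨ □s is false, so ¬(□(r → p) ∨ □s) is true.
    At 3: □(r → p) is false, □s is false, so □(r → p) ∨ □s is false.
      At 3: □(r → p) requires r → p at every successor {0, 1, 2, 3, 6, 7}.
        r → p fails at 0, so □(r → p) is false at 3.
      At 3: □s requires s at every successor {0, 1, 2, 3, 6, 7}.
        s fails at 0, so □s is false at 3.
Satisfying worlds: {0, 1, 2, 3, 4, 5, 6, 7}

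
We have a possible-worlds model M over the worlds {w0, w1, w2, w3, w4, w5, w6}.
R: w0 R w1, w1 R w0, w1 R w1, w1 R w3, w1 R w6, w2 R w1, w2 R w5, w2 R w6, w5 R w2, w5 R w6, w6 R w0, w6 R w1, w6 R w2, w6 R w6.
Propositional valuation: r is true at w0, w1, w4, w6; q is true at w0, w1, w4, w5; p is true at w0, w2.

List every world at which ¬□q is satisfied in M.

Let φ = ¬□q. Evaluate φ at each world:
  w0 (successors {w1}): φ is false.
  w1 (successors {w0, w1, w3, w6}): φ is true.
  w2 (successors {w1, w5, w6}): φ is true.
  w3 (successors ∅): φ is false.
  w4 (successors ∅): φ is false.
  w5 (successors {w2, w6}): φ is true.
  w6 (successors {w0, w1, w2, w6}): φ is true.
For instance, at w6:
  At w6: □q is false, so ¬□q is true.
    At w6: □q requires q at every successor {w0, w1, w2, w6}.
      q fails at w2, so □q is false at w6.
Satisfying worlds: {w1, w2, w5, w6}

w1, w2, w5, w6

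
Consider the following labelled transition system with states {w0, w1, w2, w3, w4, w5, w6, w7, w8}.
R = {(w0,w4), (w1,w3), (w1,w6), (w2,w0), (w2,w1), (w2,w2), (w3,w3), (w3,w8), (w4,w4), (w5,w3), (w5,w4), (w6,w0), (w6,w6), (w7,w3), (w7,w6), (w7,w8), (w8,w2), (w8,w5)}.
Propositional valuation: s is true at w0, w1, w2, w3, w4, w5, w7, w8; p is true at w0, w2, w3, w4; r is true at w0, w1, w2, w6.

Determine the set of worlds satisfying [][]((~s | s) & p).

w0, w4

Let φ = [][]((~s | s) & p). Evaluate φ at each world:
  w0 (successors {w4}): φ is true.
  w1 (successors {w3, w6}): φ is false.
  w2 (successors {w0, w1, w2}): φ is false.
  w3 (successors {w3, w8}): φ is false.
  w4 (successors {w4}): φ is true.
  w5 (successors {w3, w4}): φ is false.
  w6 (successors {w0, w6}): φ is false.
  w7 (successors {w3, w6, w8}): φ is false.
  w8 (successors {w2, w5}): φ is false.
For instance, at w8:
  At w8: [][]((~s | s) & p) requires []((~s | s) & p) at every successor {w2, w5}.
    []((~s | s) & p) fails at w2, so [][]((~s | s) & p) is false at w8.
      At w2: []((~s | s) & p) requires (~s | s) & p at every successor {w0, w1, w2}.
        (~s | s) & p fails at w1, so []((~s | s) & p) is false at w2.
Satisfying worlds: {w0, w4}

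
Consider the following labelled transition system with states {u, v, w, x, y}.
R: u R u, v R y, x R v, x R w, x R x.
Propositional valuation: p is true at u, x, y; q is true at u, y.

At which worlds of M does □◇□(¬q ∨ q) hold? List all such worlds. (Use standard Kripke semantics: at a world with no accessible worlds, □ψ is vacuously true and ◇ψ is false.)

Let φ = □◇□(¬q ∨ q). Evaluate φ at each world:
  u (successors {u}): φ is true.
  v (successors {y}): φ is false.
  w (successors ∅): φ is true.
  x (successors {v, w, x}): φ is false.
  y (successors ∅): φ is true.
For instance, at v:
  At v: □◇□(¬q ∨ q) requires ◇□(¬q ∨ q) at every successor {y}.
    ◇□(¬q ∨ q) fails at y, so □◇□(¬q ∨ q) is false at v.
      At y: no accessible worlds, so ◇□(¬q ∨ q) is false.
Satisfying worlds: {u, w, y}

u, w, y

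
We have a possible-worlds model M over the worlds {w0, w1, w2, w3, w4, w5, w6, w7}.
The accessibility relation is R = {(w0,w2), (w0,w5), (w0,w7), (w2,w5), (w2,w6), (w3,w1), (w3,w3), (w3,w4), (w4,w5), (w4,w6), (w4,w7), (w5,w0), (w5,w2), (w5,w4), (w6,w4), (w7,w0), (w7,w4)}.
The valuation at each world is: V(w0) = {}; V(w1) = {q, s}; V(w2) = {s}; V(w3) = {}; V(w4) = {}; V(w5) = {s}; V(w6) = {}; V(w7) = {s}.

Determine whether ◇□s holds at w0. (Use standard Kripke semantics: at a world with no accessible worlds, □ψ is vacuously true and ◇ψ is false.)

At w0: ◇□s requires □s at some successor in {w2, w5, w7}.
  At w2: □s is false.
  At w5: □s is false.
  At w7: □s is false.
So ◇□s is false at w0.

No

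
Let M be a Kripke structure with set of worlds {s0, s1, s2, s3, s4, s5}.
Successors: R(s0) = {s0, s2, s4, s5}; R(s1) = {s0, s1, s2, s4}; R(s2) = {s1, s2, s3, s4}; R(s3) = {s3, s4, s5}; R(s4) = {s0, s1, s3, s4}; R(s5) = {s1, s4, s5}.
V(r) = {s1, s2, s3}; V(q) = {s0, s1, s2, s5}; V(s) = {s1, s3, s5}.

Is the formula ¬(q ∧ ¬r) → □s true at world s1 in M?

No

Recall that □ψ holds at a world iff ψ holds at every accessible world, and ◇ψ holds iff ψ holds at some accessible world.
At s1: ¬(q ∧ ¬r) is true, □s is false, so ¬(q ∧ ¬r) → □s is false.
  At s1: □s requires s at every successor {s0, s1, s2, s4}.
    s fails at s0, so □s is false at s1.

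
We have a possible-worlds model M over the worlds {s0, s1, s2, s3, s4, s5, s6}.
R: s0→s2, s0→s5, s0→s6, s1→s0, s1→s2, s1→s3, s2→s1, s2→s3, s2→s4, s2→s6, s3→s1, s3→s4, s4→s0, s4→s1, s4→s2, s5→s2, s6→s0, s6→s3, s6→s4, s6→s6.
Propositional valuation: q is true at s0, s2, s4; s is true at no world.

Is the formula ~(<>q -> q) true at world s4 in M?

At s4: <>q -> q is true, so ~(<>q -> q) is false.
  At s4: <>q is true, q is true, so <>q -> q is true.
    At s4: <>q requires q at some successor in {s0, s1, s2}.
      q holds at s0, so <>q is true at s4.

No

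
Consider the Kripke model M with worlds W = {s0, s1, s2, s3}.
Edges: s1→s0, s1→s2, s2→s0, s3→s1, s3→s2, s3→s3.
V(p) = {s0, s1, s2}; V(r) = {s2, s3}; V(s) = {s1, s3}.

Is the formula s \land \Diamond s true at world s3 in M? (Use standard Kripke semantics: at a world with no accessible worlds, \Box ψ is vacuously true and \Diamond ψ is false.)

At s3: s is true, \Diamond s is true, so s \land \Diamond s is true.
  At s3: \Diamond s requires s at some successor in {s1, s2, s3}.
    s holds at s1, so \Diamond s is true at s3.

Yes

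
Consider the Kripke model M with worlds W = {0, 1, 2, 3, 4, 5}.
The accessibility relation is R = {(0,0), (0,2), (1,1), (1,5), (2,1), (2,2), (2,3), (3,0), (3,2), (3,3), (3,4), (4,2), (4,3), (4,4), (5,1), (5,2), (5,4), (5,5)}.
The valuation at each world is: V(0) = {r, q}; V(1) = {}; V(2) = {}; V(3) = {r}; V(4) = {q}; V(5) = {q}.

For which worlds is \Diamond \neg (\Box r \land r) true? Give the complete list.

Let φ = \Diamond \neg (\Box r \land r). Evaluate φ at each world:
  0 (successors {0, 2}): φ is true.
  1 (successors {1, 5}): φ is true.
  2 (successors {1, 2, 3}): φ is true.
  3 (successors {0, 2, 3, 4}): φ is true.
  4 (successors {2, 3, 4}): φ is true.
  5 (successors {1, 2, 4, 5}): φ is true.
For instance, at 3:
  At 3: \Diamond \neg (\Box r \land r) requires \neg (\Box r \land r) at some successor in {0, 2, 3, 4}.
    \neg (\Box r \land r) holds at 0, so \Diamond \neg (\Box r \land r) is true at 3.
      At 0: \Box r \land r is false, so \neg (\Box r \land r) is true.
Satisfying worlds: {0, 1, 2, 3, 4, 5}

0, 1, 2, 3, 4, 5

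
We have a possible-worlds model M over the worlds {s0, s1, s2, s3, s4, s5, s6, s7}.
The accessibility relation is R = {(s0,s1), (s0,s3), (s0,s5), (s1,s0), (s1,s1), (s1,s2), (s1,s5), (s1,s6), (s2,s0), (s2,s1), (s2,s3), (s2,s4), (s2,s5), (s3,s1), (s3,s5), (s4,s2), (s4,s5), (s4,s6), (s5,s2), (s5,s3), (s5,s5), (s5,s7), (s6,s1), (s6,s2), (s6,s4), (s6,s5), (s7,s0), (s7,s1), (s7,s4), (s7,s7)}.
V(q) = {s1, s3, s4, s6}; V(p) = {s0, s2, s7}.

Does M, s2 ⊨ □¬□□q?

Recall that □ψ holds at a world iff ψ holds at every accessible world, and ◇ψ holds iff ψ holds at some accessible world.
At s2: □¬□□q requires ¬□□q at every successor {s0, s1, s3, s4, s5}.
  At s0: ¬□□q is true.
  At s1: ¬□□q is true.
  At s3: ¬□□q is true.
  At s4: ¬□□q is true.
  At s5: ¬□□q is true.
So □¬□□q is true at s2.

Yes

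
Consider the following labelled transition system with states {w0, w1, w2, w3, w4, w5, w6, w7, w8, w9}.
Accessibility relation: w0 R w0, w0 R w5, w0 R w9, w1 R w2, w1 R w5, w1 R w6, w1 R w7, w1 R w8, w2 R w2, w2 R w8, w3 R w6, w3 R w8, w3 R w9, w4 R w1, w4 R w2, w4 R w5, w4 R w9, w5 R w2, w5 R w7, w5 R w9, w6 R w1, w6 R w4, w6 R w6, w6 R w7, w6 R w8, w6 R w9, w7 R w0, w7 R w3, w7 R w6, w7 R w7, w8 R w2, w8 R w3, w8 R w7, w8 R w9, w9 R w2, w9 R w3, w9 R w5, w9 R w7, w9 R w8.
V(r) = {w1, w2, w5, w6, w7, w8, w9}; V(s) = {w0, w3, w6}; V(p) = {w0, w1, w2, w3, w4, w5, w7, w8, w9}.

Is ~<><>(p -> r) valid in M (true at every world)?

Let φ = ~<><>(p -> r). Evaluate φ at each world:
  w0 (successors {w0, w5, w9}): φ is false.
  w1 (successors {w2, w5, w6, w7, w8}): φ is false.
  w2 (successors {w2, w8}): φ is false.
  w3 (successors {w6, w8, w9}): φ is false.
  w4 (successors {w1, w2, w5, w9}): φ is false.
  w5 (successors {w2, w7, w9}): φ is false.
  w6 (successors {w1, w4, w6, w7, w8, w9}): φ is false.
  w7 (successors {w0, w3, w6, w7}): φ is false.
  w8 (successors {w2, w3, w7, w9}): φ is false.
  w9 (successors {w2, w3, w5, w7, w8}): φ is false.
Detail at w0 (counterexample):
  At w0: <><>(p -> r) is true, so ~<><>(p -> r) is false.
    At w0: <><>(p -> r) requires <>(p -> r) at some successor in {w0, w5, w9}.
      <>(p -> r) holds at w0, so <><>(p -> r) is true at w0.

No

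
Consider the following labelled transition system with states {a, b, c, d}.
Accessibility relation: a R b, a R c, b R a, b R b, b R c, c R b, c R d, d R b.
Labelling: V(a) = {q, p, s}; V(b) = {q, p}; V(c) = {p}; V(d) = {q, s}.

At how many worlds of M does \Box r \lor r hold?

0

Let φ = \Box r \lor r. Evaluate φ at each world:
  a (successors {b, c}): φ is false.
  b (successors {a, b, c}): φ is false.
  c (successors {b, d}): φ is false.
  d (successors {b}): φ is false.
For instance, at b:
  At b: \Box r is false, r is false, so \Box r \lor r is false.
    At b: \Box r requires r at every successor {a, b, c}.
      r fails at a, so \Box r is false at b.
Satisfying worlds: none.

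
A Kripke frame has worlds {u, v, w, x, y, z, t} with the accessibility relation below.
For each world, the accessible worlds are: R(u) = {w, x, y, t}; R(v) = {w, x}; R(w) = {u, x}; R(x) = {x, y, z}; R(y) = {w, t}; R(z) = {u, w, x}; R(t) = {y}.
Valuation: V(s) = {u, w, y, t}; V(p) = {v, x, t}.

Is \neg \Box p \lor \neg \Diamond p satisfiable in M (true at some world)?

Recall that \Box ψ holds at a world iff ψ holds at every accessible world, and \Diamond ψ holds iff ψ holds at some accessible world.
Let φ = \neg \Box p \lor \neg \Diamond p. Evaluate φ at each world:
  u (successors {w, x, y, t}): φ is true.
  v (successors {w, x}): φ is true.
  w (successors {u, x}): φ is true.
  x (successors {x, y, z}): φ is true.
  y (successors {w, t}): φ is true.
  z (successors {u, w, x}): φ is true.
  t (successors {y}): φ is true.
Detail at u (witness):
  At u: \neg \Box p is true, \neg \Diamond p is false, so \neg \Box p \lor \neg \Diamond p is true.
    At u: \Box p is false, so \neg \Box p is true.
      At u: \Box p requires p at every successor {w, x, y, t}.
        p fails at w, so \Box p is false at u.
    At u: \Diamond p is true, so \neg \Diamond p is false.
      At u: \Diamond p requires p at some successor in {w, x, y, t}.
        p holds at x, so \Diamond p is true at u.

Yes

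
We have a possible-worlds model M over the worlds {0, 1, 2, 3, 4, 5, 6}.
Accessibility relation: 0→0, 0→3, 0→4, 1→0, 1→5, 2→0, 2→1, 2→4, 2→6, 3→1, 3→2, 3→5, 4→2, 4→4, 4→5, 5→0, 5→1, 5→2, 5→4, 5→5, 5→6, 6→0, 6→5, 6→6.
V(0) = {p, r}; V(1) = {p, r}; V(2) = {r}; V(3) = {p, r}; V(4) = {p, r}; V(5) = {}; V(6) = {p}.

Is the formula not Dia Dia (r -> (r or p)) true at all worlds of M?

Recall that Dia ψ holds at a world iff ψ holds at some accessible world.
Let φ = not Dia Dia (r -> (r or p)). Evaluate φ at each world:
  0 (successors {0, 3, 4}): φ is false.
  1 (successors {0, 5}): φ is false.
  2 (successors {0, 1, 4, 6}): φ is false.
  3 (successors {1, 2, 5}): φ is false.
  4 (successors {2, 4, 5}): φ is false.
  5 (successors {0, 1, 2, 4, 5, 6}): φ is false.
  6 (successors {0, 5, 6}): φ is false.
Detail at 0 (counterexample):
  At 0: Dia Dia (r -> (r or p)) is true, so not Dia Dia (r -> (r or p)) is false.
    At 0: Dia Dia (r -> (r or p)) requires Dia (r -> (r or p)) at some successor in {0, 3, 4}.
      Dia (r -> (r or p)) holds at 0, so Dia Dia (r -> (r or p)) is true at 0.

No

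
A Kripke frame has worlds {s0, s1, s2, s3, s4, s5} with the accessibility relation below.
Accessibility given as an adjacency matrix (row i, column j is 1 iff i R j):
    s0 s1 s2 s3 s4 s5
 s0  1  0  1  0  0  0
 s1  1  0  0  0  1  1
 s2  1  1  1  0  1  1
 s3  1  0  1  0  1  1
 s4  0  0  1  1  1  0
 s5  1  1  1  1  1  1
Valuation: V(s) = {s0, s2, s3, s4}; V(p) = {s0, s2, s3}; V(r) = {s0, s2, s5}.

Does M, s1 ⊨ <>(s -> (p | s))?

Yes

At s1: <>(s -> (p | s)) requires s -> (p | s) at some successor in {s0, s4, s5}.
  s -> (p | s) holds at s0, so <>(s -> (p | s)) is true at s1.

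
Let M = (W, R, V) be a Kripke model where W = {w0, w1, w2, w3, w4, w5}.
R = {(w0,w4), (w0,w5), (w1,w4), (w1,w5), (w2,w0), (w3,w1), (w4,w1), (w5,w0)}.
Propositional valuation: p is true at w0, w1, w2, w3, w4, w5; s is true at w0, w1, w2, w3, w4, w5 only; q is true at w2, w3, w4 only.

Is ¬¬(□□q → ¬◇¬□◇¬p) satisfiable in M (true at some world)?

Yes

Let φ = ¬¬(□□q → ¬◇¬□◇¬p). Evaluate φ at each world:
  w0 (successors {w4, w5}): φ is true.
  w1 (successors {w4, w5}): φ is true.
  w2 (successors {w0}): φ is true.
  w3 (successors {w1}): φ is true.
  w4 (successors {w1}): φ is true.
  w5 (successors {w0}): φ is true.
Detail at w0 (witness):
  At w0: ¬(□□q → ¬◇¬□◇¬p) is false, so ¬¬(□□q → ¬◇¬□◇¬p) is true.
    At w0: □□q → ¬◇¬□◇¬p is true, so ¬(□□q → ¬◇¬□◇¬p) is false.
      At w0: □□q is false, ¬◇¬□◇¬p is false, so □□q → ¬◇¬□◇¬p is true.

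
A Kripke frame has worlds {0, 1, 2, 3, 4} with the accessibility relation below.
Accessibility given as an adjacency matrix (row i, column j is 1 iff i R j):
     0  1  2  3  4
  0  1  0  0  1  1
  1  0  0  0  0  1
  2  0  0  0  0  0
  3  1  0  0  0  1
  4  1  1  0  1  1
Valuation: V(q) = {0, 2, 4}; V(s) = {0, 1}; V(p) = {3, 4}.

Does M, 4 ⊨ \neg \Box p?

Yes

At 4: \Box p is false, so \neg \Box p is true.
  At 4: \Box p requires p at every successor {0, 1, 3, 4}.
    p fails at 0, so \Box p is false at 4.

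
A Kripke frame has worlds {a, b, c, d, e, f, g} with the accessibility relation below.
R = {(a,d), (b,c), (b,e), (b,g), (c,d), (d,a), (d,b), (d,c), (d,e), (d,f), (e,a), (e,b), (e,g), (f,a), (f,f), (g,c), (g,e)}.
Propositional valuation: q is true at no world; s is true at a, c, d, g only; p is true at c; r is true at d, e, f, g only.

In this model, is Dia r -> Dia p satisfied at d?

At d: Dia r is true, Dia p is true, so Dia r -> Dia p is true.
  At d: Dia r requires r at some successor in {a, b, c, e, f}.
    r holds at e, so Dia r is true at d.
  At d: Dia p requires p at some successor in {a, b, c, e, f}.
    p holds at c, so Dia p is true at d.

Yes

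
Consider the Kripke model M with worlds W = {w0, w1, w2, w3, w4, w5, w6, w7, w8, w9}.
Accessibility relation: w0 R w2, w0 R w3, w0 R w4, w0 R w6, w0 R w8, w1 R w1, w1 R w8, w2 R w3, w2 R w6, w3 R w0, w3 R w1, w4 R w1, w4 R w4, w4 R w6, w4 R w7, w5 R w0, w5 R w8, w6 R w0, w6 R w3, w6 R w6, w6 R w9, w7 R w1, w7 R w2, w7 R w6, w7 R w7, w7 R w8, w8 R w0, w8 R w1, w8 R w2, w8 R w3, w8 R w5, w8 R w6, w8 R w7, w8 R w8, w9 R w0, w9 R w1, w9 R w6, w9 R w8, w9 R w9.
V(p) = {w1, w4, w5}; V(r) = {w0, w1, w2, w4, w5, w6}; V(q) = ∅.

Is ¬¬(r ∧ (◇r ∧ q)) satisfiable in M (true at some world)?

No

Recall that ◇ψ holds at a world iff ψ holds at some accessible world.
Let φ = ¬¬(r ∧ (◇r ∧ q)). Evaluate φ at each world:
  w0 (successors {w2, w3, w4, w6, w8}): φ is false.
  w1 (successors {w1, w8}): φ is false.
  w2 (successors {w3, w6}): φ is false.
  w3 (successors {w0, w1}): φ is false.
  w4 (successors {w1, w4, w6, w7}): φ is false.
  w5 (successors {w0, w8}): φ is false.
  w6 (successors {w0, w3, w6, w9}): φ is false.
  w7 (successors {w1, w2, w6, w7, w8}): φ is false.
  w8 (successors {w0, w1, w2, w3, w5, w6, w7, w8}): φ is false.
  w9 (successors {w0, w1, w6, w8, w9}): φ is false.
For instance, at w5:
  At w5: ¬(r ∧ (◇r ∧ q)) is true, so ¬¬(r ∧ (◇r ∧ q)) is false.
    At w5: r ∧ (◇r ∧ q) is false, so ¬(r ∧ (◇r ∧ q)) is true.
      At w5: r is true, ◇r ∧ q is false, so r ∧ (◇r ∧ q) is false.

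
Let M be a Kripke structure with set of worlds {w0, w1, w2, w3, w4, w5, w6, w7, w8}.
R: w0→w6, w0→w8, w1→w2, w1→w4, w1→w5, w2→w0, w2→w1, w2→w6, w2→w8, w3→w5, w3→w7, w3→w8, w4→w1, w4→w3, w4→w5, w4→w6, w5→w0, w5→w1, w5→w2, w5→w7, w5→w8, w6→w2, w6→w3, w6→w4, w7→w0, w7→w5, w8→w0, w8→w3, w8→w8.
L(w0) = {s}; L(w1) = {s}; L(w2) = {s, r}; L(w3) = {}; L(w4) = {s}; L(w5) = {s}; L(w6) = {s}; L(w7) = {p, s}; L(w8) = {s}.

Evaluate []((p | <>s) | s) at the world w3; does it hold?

Yes

At w3: []((p | <>s) | s) requires (p | <>s) | s at every successor {w5, w7, w8}.
    At w5: p | <>s is true, s is true, so (p | <>s) | s is true.
      At w5: p is false, <>s is true, so p | <>s is true.
    At w7: p | <>s is true, s is true, so (p | <>s) | s is true.
      At w7: p is true, <>s is true, so p | <>s is true.
    At w8: p | <>s is true, s is true, so (p | <>s) | s is true.
      At w8: p is false, <>s is true, so p | <>s is true.
So []((p | <>s) | s) is true at w3.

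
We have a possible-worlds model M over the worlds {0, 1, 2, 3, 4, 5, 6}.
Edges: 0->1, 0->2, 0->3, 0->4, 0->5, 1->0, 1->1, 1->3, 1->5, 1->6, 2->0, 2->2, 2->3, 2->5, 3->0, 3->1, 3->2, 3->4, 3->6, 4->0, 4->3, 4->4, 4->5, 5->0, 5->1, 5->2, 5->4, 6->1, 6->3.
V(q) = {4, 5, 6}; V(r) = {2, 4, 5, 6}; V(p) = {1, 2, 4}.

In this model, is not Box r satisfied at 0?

Yes

At 0: Box r is false, so not Box r is true.
  At 0: Box r requires r at every successor {1, 2, 3, 4, 5}.
    r fails at 1, so Box r is false at 0.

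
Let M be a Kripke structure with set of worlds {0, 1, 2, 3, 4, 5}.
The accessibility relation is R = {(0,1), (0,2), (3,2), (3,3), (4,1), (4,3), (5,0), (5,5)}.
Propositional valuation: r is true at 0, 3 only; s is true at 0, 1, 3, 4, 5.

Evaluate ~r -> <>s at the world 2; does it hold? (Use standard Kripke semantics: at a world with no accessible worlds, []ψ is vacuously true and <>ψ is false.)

Recall that <>ψ holds at a world iff ψ holds at some accessible world.
At 2: ~r is true, <>s is false, so ~r -> <>s is false.
  At 2: no accessible worlds, so <>s is false.

No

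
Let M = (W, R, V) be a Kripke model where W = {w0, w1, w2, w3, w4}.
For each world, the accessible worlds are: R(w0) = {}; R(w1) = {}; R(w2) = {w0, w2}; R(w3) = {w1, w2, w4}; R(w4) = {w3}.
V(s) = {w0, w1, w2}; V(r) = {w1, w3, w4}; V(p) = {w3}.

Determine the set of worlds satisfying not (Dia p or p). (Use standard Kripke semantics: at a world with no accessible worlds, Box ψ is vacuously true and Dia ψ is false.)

Recall that Dia ψ holds at a world iff ψ holds at some accessible world.
Let φ = not (Dia p or p). Evaluate φ at each world:
  w0 (successors ∅): φ is true.
  w1 (successors ∅): φ is true.
  w2 (successors {w0, w2}): φ is true.
  w3 (successors {w1, w2, w4}): φ is false.
  w4 (successors {w3}): φ is false.
For instance, at w4:
  At w4: Dia p or p is true, so not (Dia p or p) is false.
    At w4: Dia p is true, p is false, so Dia p or p is true.
      At w4: Dia p requires p at some successor in {w3}.
        p holds at w3, so Dia p is true at w4.
Satisfying worlds: {w0, w1, w2}

w0, w1, w2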